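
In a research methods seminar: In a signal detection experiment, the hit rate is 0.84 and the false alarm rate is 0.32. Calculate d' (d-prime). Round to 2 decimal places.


d' = z(HR) - z(FAR)
z(0.84) = 0.9945
z(0.32) = -0.4677
d' = 0.9945 - -0.4677
= 1.46


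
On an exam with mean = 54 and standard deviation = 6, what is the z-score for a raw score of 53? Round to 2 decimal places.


z = (X - mu) / sigma
= (53 - 54) / 6
= -1 / 6
= -0.17


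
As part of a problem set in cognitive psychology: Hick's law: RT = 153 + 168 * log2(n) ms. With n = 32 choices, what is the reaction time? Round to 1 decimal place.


RT = 153 + 168 * log2(32)
log2(32) = 5.0
RT = 153 + 168 * 5.0
= 153 + 840.0
= 993.0 ms


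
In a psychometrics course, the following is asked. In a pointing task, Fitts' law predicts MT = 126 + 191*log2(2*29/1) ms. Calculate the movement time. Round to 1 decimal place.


MT = 126 + 191 * log2(2*29/1)
2D/W = 58.0
log2(58.0) = 5.858
MT = 126 + 191 * 5.858
= 1244.9 ms


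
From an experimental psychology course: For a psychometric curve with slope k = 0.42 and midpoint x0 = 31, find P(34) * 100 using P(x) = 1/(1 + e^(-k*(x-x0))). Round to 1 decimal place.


P(x) = 1/(1 + e^(-0.42*(34 - 31)))
Exponent = -0.42 * 3 = -1.26
e^(-1.26) = 0.283654
P = 1/(1 + 0.283654) = 0.779026
Percentage = 77.9


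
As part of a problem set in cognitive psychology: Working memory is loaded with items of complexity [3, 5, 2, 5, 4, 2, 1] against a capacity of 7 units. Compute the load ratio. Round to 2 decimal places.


Total complexity = 3 + 5 + 2 + 5 + 4 + 2 + 1 = 22
Load = total / capacity = 22 / 7
= 3.14


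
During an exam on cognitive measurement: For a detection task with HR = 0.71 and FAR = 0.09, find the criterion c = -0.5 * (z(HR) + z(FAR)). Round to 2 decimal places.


c = -0.5 * (z(HR) + z(FAR))
z(0.71) = 0.5534
z(0.09) = -1.3408
c = -0.5 * (0.5534 + -1.3408)
= -0.5 * -0.7874
= 0.39


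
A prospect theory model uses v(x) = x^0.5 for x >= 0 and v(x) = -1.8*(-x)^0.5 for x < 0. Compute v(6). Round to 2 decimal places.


Since x = 6 >= 0, use v(x) = x^0.5
6^0.5 = 2.4495
v(6) = 2.45


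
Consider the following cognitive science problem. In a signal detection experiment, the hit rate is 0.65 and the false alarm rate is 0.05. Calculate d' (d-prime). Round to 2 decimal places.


d' = z(HR) - z(FAR)
z(0.65) = 0.3853
z(0.05) = -1.6449
d' = 0.3853 - -1.6449
= 2.03


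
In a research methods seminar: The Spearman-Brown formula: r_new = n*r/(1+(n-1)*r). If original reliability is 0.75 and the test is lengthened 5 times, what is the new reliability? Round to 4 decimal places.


r_new = n*r / (1 + (n-1)*r)
Numerator = 5 * 0.75 = 3.75
Denominator = 1 + 4 * 0.75 = 4.0
r_new = 3.75 / 4.0
= 0.9375


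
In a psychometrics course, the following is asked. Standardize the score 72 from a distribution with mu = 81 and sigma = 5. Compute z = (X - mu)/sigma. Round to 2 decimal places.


z = (X - mu) / sigma
= (72 - 81) / 5
= -9 / 5
= -1.80


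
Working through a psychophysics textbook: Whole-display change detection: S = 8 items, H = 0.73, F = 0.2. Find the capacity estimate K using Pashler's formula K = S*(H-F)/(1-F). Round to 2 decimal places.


K = S * (H - F) / (1 - F)
H - F = 0.53
1 - F = 0.8
K = 8 * 0.53 / 0.8
= 5.30


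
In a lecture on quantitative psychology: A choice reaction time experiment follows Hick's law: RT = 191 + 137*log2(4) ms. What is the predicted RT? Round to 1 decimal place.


RT = 191 + 137 * log2(4)
log2(4) = 2.0
RT = 191 + 137 * 2.0
= 191 + 274.0
= 465.0 ms


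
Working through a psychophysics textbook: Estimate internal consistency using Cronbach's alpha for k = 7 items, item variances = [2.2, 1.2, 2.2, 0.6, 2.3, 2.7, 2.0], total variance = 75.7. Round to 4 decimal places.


alpha = (k/(k-1)) * (1 - sum(s_i^2)/s_total^2)
sum(item variances) = 13.2
k/(k-1) = 7/6 = 1.166667
1 - 13.2/75.7 = 1 - 0.174373 = 0.825627
alpha = 1.166667 * 0.825627
= 0.9632


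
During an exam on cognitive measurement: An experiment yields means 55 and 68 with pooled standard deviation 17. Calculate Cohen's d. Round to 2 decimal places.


Cohen's d = (M1 - M2) / S_pooled
= (55 - 68) / 17
= -13 / 17
= -0.76


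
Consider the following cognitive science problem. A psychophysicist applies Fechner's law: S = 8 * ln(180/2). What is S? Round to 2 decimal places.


S = 8 * ln(180/2)
I/I0 = 90.0
ln(90.0) = 4.4998
S = 8 * 4.4998
= 36.00


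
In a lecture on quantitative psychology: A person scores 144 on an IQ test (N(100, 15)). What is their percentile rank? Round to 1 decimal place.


z = (IQ - mean) / SD
z = (144 - 100) / 15 = 2.9333
Percentile = Phi(2.9333) * 100
Phi(2.9333) = 0.998323
= 99.8


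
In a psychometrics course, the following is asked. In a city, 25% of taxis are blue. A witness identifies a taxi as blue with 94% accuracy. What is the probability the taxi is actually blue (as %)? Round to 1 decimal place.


P(blue | says blue) = P(says blue | blue)*P(blue) / [P(says blue | blue)*P(blue) + P(says blue | not blue)*P(not blue)]
Numerator = 0.94 * 0.25 = 0.235
False identification = 0.06 * 0.75 = 0.045
P = 0.235 / (0.235 + 0.045)
= 0.235 / 0.28
As percentage = 83.9


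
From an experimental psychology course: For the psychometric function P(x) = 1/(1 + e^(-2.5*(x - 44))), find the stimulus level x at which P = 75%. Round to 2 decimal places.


At P = 0.75: 0.75 = 1/(1 + e^(-k*(x-x0)))
Solving: e^(-k*(x-x0)) = 1/3
x = x0 + ln(3)/k
ln(3) = 1.0986
x = 44 + 1.0986/2.5
= 44 + 0.4394
= 44.44


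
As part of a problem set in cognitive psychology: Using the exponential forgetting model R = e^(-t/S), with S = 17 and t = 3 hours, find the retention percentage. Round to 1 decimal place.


R = e^(-t/S)
-t/S = -3/17 = -0.176471
R = e^(-0.176471) = 0.838223
Percentage = 0.838223 * 100
= 83.8


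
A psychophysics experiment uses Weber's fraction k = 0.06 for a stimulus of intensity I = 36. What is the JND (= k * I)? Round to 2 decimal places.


JND = k * I
JND = 0.06 * 36
= 2.16


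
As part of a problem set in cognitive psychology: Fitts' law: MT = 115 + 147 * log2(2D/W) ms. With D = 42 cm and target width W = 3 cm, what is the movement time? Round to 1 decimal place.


MT = 115 + 147 * log2(2*42/3)
2D/W = 28.0
log2(28.0) = 4.8074
MT = 115 + 147 * 4.8074
= 821.7 ms


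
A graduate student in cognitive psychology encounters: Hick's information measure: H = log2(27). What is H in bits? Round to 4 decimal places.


H = log2(n)
H = log2(27)
= 4.7549


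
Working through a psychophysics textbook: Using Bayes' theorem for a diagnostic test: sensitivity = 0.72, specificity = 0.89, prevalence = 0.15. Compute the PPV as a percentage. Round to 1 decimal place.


PPV = (sens * prev) / (sens * prev + (1-spec) * (1-prev))
Numerator = 0.72 * 0.15 = 0.108
P(positive and no disease) = (1 - spec) * (1 - prev) = (1 - 0.89) * (1 - 0.15) = 0.0935
Denominator = 0.108 + 0.0935 = 0.2015
PPV = 0.108 / 0.2015 = 0.53598
As percentage = 53.6


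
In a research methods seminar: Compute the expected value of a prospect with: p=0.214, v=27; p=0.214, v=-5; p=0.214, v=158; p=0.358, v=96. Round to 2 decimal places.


EU = sum(p_i * v_i)
0.214 * 27 = 5.778
0.214 * -5 = -1.07
0.214 * 158 = 33.812
0.358 * 96 = 34.368
EU = 5.778 + -1.07 + 33.812 + 34.368
= 72.89


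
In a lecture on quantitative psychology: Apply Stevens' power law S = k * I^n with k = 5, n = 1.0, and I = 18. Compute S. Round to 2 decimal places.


S = 5 * 18^1.0
18^1.0 = 18.0
S = 5 * 18.0
= 90.00


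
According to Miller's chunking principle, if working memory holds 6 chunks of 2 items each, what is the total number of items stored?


Total items = chunks * items_per_chunk
= 6 * 2
= 12


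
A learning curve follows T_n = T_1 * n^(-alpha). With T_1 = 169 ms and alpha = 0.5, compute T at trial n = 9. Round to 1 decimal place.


T_n = 169 * 9^(-0.5)
9^(-0.5) = 0.333333
T_n = 169 * 0.333333
= 56.3 ms


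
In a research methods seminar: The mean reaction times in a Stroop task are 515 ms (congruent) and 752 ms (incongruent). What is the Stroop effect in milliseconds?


Stroop effect = RT(incongruent) - RT(congruent)
= 752 - 515
= 237 ms


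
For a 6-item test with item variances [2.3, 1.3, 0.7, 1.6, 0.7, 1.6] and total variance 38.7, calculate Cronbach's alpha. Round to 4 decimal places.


alpha = (k/(k-1)) * (1 - sum(s_i^2)/s_total^2)
sum(item variances) = 8.2
k/(k-1) = 6/5 = 1.2
1 - 8.2/38.7 = 1 - 0.211886 = 0.788114
alpha = 1.2 * 0.788114
= 0.9457


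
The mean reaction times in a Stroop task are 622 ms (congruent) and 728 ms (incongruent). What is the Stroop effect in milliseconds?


Stroop effect = RT(incongruent) - RT(congruent)
= 728 - 622
= 106 ms


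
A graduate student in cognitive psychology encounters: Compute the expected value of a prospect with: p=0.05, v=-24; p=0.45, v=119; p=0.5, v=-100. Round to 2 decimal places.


EU = sum(p_i * v_i)
0.05 * -24 = -1.2
0.45 * 119 = 53.55
0.5 * -100 = -50.0
EU = -1.2 + 53.55 + -50.0
= 2.35


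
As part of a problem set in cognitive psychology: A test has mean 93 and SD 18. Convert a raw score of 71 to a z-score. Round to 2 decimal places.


z = (X - mu) / sigma
= (71 - 93) / 18
= -22 / 18
= -1.22


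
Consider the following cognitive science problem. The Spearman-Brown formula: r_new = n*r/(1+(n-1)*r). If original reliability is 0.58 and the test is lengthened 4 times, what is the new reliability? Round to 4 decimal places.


r_new = n*r / (1 + (n-1)*r)
Numerator = 4 * 0.58 = 2.32
Denominator = 1 + 3 * 0.58 = 2.74
r_new = 2.32 / 2.74
= 0.8467


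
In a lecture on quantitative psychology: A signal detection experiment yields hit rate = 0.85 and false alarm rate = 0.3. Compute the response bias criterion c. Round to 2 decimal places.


c = -0.5 * (z(HR) + z(FAR))
z(0.85) = 1.0364
z(0.3) = -0.5244
c = -0.5 * (1.0364 + -0.5244)
= -0.5 * 0.512
= -0.26


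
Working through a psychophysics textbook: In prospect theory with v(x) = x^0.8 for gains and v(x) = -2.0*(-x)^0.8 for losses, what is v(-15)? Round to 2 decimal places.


Since x = -15 < 0, use v(x) = -lambda*(-x)^alpha
(-x) = 15
15^0.8 = 8.7272
v(-15) = -2.0 * 8.7272
= -17.45


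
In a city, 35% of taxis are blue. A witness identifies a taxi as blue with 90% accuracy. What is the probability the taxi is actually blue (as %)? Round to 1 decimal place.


P(blue | says blue) = P(says blue | blue)*P(blue) / [P(says blue | blue)*P(blue) + P(says blue | not blue)*P(not blue)]
Numerator = 0.9 * 0.35 = 0.315
False identification = 0.1 * 0.65 = 0.065
P = 0.315 / (0.315 + 0.065)
= 0.315 / 0.38
As percentage = 82.9


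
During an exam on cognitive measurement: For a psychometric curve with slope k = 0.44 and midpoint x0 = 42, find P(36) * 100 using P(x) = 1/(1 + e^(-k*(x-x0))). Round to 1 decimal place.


P(x) = 1/(1 + e^(-0.44*(36 - 42)))
Exponent = -0.44 * -6 = 2.64
e^(2.64) = 14.013204
P = 1/(1 + 14.013204) = 0.066608
Percentage = 6.7


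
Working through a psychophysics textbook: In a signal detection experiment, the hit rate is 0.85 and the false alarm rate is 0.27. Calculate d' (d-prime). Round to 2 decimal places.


d' = z(HR) - z(FAR)
z(0.85) = 1.0364
z(0.27) = -0.6128
d' = 1.0364 - -0.6128
= 1.65


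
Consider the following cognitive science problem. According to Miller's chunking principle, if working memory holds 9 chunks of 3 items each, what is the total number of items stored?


Total items = chunks * items_per_chunk
= 9 * 3
= 27


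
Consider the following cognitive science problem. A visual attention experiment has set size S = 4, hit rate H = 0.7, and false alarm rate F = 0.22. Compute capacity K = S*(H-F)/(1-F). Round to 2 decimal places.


K = S * (H - F) / (1 - F)
H - F = 0.48
1 - F = 0.78
K = 4 * 0.48 / 0.78
= 2.46


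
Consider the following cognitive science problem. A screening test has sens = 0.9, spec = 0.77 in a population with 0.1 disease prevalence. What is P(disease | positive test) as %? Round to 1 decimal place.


PPV = (sens * prev) / (sens * prev + (1-spec) * (1-prev))
Numerator = 0.9 * 0.1 = 0.09
P(positive and no disease) = (1 - spec) * (1 - prev) = (1 - 0.77) * (1 - 0.1) = 0.207
Denominator = 0.09 + 0.207 = 0.297
PPV = 0.09 / 0.297 = 0.30303
As percentage = 30.3


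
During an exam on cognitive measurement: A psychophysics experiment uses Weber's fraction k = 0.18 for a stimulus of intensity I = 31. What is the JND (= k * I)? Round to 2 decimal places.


JND = k * I
JND = 0.18 * 31
= 5.58


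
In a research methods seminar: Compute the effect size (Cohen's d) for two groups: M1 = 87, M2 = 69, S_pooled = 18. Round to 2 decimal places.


Cohen's d = (M1 - M2) / S_pooled
= (87 - 69) / 18
= 18 / 18
= 1.00


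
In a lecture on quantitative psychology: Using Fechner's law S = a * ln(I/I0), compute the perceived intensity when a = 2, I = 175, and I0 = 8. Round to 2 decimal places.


S = 2 * ln(175/8)
I/I0 = 21.875
ln(21.875) = 3.0853
S = 2 * 3.0853
= 6.17


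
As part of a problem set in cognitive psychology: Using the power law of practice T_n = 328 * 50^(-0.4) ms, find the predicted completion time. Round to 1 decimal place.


T_n = 328 * 50^(-0.4)
50^(-0.4) = 0.209128
T_n = 328 * 0.209128
= 68.6 ms


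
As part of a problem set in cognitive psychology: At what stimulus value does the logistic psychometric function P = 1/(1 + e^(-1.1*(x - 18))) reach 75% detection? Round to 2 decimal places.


At P = 0.75: 0.75 = 1/(1 + e^(-k*(x-x0)))
Solving: e^(-k*(x-x0)) = 1/3
x = x0 + ln(3)/k
ln(3) = 1.0986
x = 18 + 1.0986/1.1
= 18 + 0.9987
= 19.00


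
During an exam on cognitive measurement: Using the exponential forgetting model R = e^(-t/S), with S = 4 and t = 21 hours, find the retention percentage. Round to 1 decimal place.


R = e^(-t/S)
-t/S = -21/4 = -5.25
R = e^(-5.25) = 0.005248
Percentage = 0.005248 * 100
= 0.5


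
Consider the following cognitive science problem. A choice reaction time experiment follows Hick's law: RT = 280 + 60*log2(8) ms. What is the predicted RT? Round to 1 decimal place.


RT = 280 + 60 * log2(8)
log2(8) = 3.0
RT = 280 + 60 * 3.0
= 280 + 180.0
= 460.0 ms


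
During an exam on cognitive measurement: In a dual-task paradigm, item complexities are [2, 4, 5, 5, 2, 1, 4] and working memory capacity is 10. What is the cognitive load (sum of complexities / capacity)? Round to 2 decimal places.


Total complexity = 2 + 4 + 5 + 5 + 2 + 1 + 4 = 23
Load = total / capacity = 23 / 10
= 2.30


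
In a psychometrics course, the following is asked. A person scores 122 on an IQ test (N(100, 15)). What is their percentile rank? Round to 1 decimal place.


z = (IQ - mean) / SD
z = (122 - 100) / 15 = 1.4667
Percentile = Phi(1.4667) * 100
Phi(1.4667) = 0.928771
= 92.9


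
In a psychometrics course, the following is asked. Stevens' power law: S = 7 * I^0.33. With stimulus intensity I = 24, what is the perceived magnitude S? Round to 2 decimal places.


S = 7 * 24^0.33
24^0.33 = 2.8541
S = 7 * 2.8541
= 19.98


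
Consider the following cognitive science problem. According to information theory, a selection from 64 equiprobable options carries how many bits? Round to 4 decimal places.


H = log2(n)
H = log2(64)
= 6.0000


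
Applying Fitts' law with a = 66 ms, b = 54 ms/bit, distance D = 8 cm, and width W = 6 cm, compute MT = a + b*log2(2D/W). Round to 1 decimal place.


MT = 66 + 54 * log2(2*8/6)
2D/W = 2.666667
log2(2.666667) = 1.415
MT = 66 + 54 * 1.415
= 142.4 ms


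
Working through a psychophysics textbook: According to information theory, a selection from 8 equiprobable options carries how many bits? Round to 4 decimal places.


H = log2(n)
H = log2(8)
= 3.0000


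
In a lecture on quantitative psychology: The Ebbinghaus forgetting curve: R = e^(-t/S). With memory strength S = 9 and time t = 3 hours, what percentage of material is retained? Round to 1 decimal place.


R = e^(-t/S)
-t/S = -3/9 = -0.333333
R = e^(-0.333333) = 0.716532
Percentage = 0.716532 * 100
= 71.7


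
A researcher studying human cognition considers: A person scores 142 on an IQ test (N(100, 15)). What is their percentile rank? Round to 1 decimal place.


z = (IQ - mean) / SD
z = (142 - 100) / 15 = 2.8
Percentile = Phi(2.8) * 100
Phi(2.8) = 0.997445
= 99.7


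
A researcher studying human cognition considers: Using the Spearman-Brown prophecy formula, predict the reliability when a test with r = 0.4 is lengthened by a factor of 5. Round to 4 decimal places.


r_new = n*r / (1 + (n-1)*r)
Numerator = 5 * 0.4 = 2.0
Denominator = 1 + 4 * 0.4 = 2.6
r_new = 2.0 / 2.6
= 0.7692


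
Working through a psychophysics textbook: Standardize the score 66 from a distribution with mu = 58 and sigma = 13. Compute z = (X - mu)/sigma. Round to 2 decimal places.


z = (X - mu) / sigma
= (66 - 58) / 13
= 8 / 13
= 0.62


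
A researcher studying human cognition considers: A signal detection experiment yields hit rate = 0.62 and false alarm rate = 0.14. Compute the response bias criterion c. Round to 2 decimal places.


c = -0.5 * (z(HR) + z(FAR))
z(0.62) = 0.3055
z(0.14) = -1.0803
c = -0.5 * (0.3055 + -1.0803)
= -0.5 * -0.7748
= 0.39


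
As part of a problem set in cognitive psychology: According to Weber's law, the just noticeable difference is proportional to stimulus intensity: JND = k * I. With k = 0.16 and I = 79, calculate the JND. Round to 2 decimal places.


JND = k * I
JND = 0.16 * 79
= 12.64


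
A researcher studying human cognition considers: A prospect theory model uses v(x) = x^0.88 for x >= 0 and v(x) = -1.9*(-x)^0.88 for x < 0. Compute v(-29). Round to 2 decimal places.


Since x = -29 < 0, use v(x) = -lambda*(-x)^alpha
(-x) = 29
29^0.88 = 19.3602
v(-29) = -1.9 * 19.3602
= -36.78


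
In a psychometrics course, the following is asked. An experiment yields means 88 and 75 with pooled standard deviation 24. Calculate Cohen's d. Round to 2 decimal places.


Cohen's d = (M1 - M2) / S_pooled
= (88 - 75) / 24
= 13 / 24
= 0.54


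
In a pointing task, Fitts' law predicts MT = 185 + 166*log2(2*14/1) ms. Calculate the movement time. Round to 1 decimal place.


MT = 185 + 166 * log2(2*14/1)
2D/W = 28.0
log2(28.0) = 4.8074
MT = 185 + 166 * 4.8074
= 983.0 ms


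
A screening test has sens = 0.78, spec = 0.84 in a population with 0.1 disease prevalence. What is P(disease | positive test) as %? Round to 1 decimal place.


PPV = (sens * prev) / (sens * prev + (1-spec) * (1-prev))
Numerator = 0.78 * 0.1 = 0.078
P(positive and no disease) = (1 - spec) * (1 - prev) = (1 - 0.84) * (1 - 0.1) = 0.144
Denominator = 0.078 + 0.144 = 0.222
PPV = 0.078 / 0.222 = 0.351351
As percentage = 35.1


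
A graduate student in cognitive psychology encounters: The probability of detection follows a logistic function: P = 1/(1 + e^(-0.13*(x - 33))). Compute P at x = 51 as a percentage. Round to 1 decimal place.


P(x) = 1/(1 + e^(-0.13*(51 - 33)))
Exponent = -0.13 * 18 = -2.34
e^(-2.34) = 0.096328
P = 1/(1 + 0.096328) = 0.912136
Percentage = 91.2


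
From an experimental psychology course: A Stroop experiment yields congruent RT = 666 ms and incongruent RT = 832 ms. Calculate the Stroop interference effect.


Stroop effect = RT(incongruent) - RT(congruent)
= 832 - 666
= 166 ms


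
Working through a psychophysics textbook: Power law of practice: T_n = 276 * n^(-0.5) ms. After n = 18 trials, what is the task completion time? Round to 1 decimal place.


T_n = 276 * 18^(-0.5)
18^(-0.5) = 0.235702
T_n = 276 * 0.235702
= 65.1 ms


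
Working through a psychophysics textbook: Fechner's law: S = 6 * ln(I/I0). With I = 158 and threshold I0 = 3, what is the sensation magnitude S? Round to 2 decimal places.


S = 6 * ln(158/3)
I/I0 = 52.666667
ln(52.666667) = 3.964
S = 6 * 3.964
= 23.78


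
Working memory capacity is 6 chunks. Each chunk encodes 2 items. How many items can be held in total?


Total items = chunks * items_per_chunk
= 6 * 2
= 12


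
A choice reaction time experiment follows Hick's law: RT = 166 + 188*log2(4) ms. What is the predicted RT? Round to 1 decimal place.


RT = 166 + 188 * log2(4)
log2(4) = 2.0
RT = 166 + 188 * 2.0
= 166 + 376.0
= 542.0 ms


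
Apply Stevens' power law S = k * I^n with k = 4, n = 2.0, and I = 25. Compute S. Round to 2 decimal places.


S = 4 * 25^2.0
25^2.0 = 625.0
S = 4 * 625.0
= 2500.00


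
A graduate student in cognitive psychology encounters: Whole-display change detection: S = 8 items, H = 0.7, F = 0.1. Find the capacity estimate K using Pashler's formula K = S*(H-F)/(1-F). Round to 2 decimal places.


K = S * (H - F) / (1 - F)
H - F = 0.6
1 - F = 0.9
K = 8 * 0.6 / 0.9
= 5.33


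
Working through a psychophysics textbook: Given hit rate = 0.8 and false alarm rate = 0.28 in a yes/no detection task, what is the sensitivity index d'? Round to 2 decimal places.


d' = z(HR) - z(FAR)
z(0.8) = 0.8416
z(0.28) = -0.5828
d' = 0.8416 - -0.5828
= 1.42


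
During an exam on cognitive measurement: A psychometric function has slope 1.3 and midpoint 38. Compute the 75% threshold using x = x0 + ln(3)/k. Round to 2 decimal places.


At P = 0.75: 0.75 = 1/(1 + e^(-k*(x-x0)))
Solving: e^(-k*(x-x0)) = 1/3
x = x0 + ln(3)/k
ln(3) = 1.0986
x = 38 + 1.0986/1.3
= 38 + 0.8451
= 38.85


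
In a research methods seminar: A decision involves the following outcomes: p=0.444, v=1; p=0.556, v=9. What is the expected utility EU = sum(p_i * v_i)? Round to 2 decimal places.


EU = sum(p_i * v_i)
0.444 * 1 = 0.444
0.556 * 9 = 5.004
EU = 0.444 + 5.004
= 5.45


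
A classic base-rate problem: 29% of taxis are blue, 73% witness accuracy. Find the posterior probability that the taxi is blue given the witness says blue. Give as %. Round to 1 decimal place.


P(blue | says blue) = P(says blue | blue)*P(blue) / [P(says blue | blue)*P(blue) + P(says blue | not blue)*P(not blue)]
Numerator = 0.73 * 0.29 = 0.2117
False identification = 0.27 * 0.71 = 0.1917
P = 0.2117 / (0.2117 + 0.1917)
= 0.2117 / 0.4034
As percentage = 52.5


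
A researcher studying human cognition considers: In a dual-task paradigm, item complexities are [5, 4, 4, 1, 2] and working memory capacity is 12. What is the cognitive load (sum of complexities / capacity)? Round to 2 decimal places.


Total complexity = 5 + 4 + 4 + 1 + 2 = 16
Load = total / capacity = 16 / 12
= 1.33


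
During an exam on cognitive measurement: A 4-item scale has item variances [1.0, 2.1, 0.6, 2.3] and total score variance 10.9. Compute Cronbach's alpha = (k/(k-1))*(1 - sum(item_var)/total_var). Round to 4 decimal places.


alpha = (k/(k-1)) * (1 - sum(s_i^2)/s_total^2)
sum(item variances) = 6.0
k/(k-1) = 4/3 = 1.333333
1 - 6.0/10.9 = 1 - 0.550459 = 0.449541
alpha = 1.333333 * 0.449541
= 0.5994


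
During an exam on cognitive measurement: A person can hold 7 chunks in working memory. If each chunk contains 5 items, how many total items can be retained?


Total items = chunks * items_per_chunk
= 7 * 5
= 35


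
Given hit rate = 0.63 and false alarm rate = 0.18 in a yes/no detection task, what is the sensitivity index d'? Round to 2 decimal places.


d' = z(HR) - z(FAR)
z(0.63) = 0.3319
z(0.18) = -0.9154
d' = 0.3319 - -0.9154
= 1.25


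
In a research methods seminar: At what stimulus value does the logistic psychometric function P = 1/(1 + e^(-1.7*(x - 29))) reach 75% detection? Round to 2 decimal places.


At P = 0.75: 0.75 = 1/(1 + e^(-k*(x-x0)))
Solving: e^(-k*(x-x0)) = 1/3
x = x0 + ln(3)/k
ln(3) = 1.0986
x = 29 + 1.0986/1.7
= 29 + 0.6462
= 29.65


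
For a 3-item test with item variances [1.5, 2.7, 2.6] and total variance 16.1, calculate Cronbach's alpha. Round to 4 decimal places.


alpha = (k/(k-1)) * (1 - sum(s_i^2)/s_total^2)
sum(item variances) = 6.8
k/(k-1) = 3/2 = 1.5
1 - 6.8/16.1 = 1 - 0.42236 = 0.57764
alpha = 1.5 * 0.57764
= 0.8665


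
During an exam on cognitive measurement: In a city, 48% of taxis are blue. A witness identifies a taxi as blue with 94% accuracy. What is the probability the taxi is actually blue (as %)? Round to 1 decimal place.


P(blue | says blue) = P(says blue | blue)*P(blue) / [P(says blue | blue)*P(blue) + P(says blue | not blue)*P(not blue)]
Numerator = 0.94 * 0.48 = 0.4512
False identification = 0.06 * 0.52 = 0.0312
P = 0.4512 / (0.4512 + 0.0312)
= 0.4512 / 0.4824
As percentage = 93.5


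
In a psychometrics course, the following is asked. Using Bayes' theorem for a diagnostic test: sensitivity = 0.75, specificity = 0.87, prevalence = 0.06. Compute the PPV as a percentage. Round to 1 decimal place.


PPV = (sens * prev) / (sens * prev + (1-spec) * (1-prev))
Numerator = 0.75 * 0.06 = 0.045
P(positive and no disease) = (1 - spec) * (1 - prev) = (1 - 0.87) * (1 - 0.06) = 0.1222
Denominator = 0.045 + 0.1222 = 0.1672
PPV = 0.045 / 0.1672 = 0.269139
As percentage = 26.9


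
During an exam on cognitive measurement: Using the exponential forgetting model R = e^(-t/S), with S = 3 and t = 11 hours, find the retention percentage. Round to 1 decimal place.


R = e^(-t/S)
-t/S = -11/3 = -3.666667
R = e^(-3.666667) = 0.025562
Percentage = 0.025562 * 100
= 2.6


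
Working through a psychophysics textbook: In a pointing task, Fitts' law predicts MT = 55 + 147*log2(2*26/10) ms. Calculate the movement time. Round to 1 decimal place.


MT = 55 + 147 * log2(2*26/10)
2D/W = 5.2
log2(5.2) = 2.3785
MT = 55 + 147 * 2.3785
= 404.6 ms


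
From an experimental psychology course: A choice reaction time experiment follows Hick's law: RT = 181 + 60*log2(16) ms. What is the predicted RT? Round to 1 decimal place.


RT = 181 + 60 * log2(16)
log2(16) = 4.0
RT = 181 + 60 * 4.0
= 181 + 240.0
= 421.0 ms


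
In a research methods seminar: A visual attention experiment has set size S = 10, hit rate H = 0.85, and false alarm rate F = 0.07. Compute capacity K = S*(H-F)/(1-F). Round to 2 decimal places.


K = S * (H - F) / (1 - F)
H - F = 0.78
1 - F = 0.93
K = 10 * 0.78 / 0.93
= 8.39


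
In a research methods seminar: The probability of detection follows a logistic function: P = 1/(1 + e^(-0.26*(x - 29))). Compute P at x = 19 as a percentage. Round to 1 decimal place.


P(x) = 1/(1 + e^(-0.26*(19 - 29)))
Exponent = -0.26 * -10 = 2.6
e^(2.6) = 13.463738
P = 1/(1 + 13.463738) = 0.069138
Percentage = 6.9


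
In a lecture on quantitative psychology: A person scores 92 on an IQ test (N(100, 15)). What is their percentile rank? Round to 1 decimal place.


z = (IQ - mean) / SD
z = (92 - 100) / 15 = -0.5333
Percentile = Phi(-0.5333) * 100
Phi(-0.5333) = 0.296913
= 29.7


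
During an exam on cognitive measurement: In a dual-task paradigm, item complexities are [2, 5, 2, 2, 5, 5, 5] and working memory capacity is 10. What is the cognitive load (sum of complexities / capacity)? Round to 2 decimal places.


Total complexity = 2 + 5 + 2 + 2 + 5 + 5 + 5 = 26
Load = total / capacity = 26 / 10
= 2.60


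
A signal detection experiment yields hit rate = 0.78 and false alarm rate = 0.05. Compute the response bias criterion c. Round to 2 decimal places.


c = -0.5 * (z(HR) + z(FAR))
z(0.78) = 0.7722
z(0.05) = -1.6449
c = -0.5 * (0.7722 + -1.6449)
= -0.5 * -0.8727
= 0.44


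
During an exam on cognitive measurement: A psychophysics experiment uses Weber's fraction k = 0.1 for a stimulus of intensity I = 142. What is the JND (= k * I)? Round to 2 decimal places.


JND = k * I
JND = 0.1 * 142
= 14.20


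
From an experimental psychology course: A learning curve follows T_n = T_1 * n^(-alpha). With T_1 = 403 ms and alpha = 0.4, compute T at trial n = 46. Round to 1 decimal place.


T_n = 403 * 46^(-0.4)
46^(-0.4) = 0.216221
T_n = 403 * 0.216221
= 87.1 ms


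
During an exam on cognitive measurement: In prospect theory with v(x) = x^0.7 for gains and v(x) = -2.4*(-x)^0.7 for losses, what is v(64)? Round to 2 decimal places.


Since x = 64 >= 0, use v(x) = x^0.7
64^0.7 = 18.3792
v(64) = 18.38


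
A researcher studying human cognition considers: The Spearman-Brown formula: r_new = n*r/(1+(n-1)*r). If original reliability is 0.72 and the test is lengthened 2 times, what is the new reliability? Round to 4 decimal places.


r_new = n*r / (1 + (n-1)*r)
Numerator = 2 * 0.72 = 1.44
Denominator = 1 + 1 * 0.72 = 1.72
r_new = 1.44 / 1.72
= 0.8372


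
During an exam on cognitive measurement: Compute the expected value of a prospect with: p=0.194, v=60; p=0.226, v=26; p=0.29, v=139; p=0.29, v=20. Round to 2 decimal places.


EU = sum(p_i * v_i)
0.194 * 60 = 11.64
0.226 * 26 = 5.876
0.29 * 139 = 40.31
0.29 * 20 = 5.8
EU = 11.64 + 5.876 + 40.31 + 5.8
= 63.63


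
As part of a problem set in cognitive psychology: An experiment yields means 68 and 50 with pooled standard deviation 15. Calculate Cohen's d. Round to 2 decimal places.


Cohen's d = (M1 - M2) / S_pooled
= (68 - 50) / 15
= 18 / 15
= 1.20


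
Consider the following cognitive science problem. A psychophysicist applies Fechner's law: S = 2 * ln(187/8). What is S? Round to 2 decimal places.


S = 2 * ln(187/8)
I/I0 = 23.375
ln(23.375) = 3.1517
S = 2 * 3.1517
= 6.30


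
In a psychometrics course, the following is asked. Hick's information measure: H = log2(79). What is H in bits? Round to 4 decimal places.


H = log2(n)
H = log2(79)
= 6.3038


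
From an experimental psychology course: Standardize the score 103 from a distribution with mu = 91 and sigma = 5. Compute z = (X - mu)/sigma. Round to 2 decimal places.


z = (X - mu) / sigma
= (103 - 91) / 5
= 12 / 5
= 2.40


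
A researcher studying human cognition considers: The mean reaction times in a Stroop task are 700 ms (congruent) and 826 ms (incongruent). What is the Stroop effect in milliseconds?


Stroop effect = RT(incongruent) - RT(congruent)
= 826 - 700
= 126 ms


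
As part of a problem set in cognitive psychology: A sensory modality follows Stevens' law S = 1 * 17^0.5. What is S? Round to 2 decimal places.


S = 1 * 17^0.5
17^0.5 = 4.1231
S = 1 * 4.1231
= 4.12


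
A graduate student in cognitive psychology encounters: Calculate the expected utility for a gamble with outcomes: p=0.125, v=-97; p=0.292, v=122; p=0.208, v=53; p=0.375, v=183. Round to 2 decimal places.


EU = sum(p_i * v_i)
0.125 * -97 = -12.125
0.292 * 122 = 35.624
0.208 * 53 = 11.024
0.375 * 183 = 68.625
EU = -12.125 + 35.624 + 11.024 + 68.625
= 103.15


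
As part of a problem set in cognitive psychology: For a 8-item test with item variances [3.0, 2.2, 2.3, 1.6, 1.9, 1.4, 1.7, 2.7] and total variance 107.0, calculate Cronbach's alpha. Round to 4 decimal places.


alpha = (k/(k-1)) * (1 - sum(s_i^2)/s_total^2)
sum(item variances) = 16.8
k/(k-1) = 8/7 = 1.142857
1 - 16.8/107.0 = 1 - 0.157009 = 0.842991
alpha = 1.142857 * 0.842991
= 0.9634


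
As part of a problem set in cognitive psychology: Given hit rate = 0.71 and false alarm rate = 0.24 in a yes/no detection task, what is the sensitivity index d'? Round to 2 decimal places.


d' = z(HR) - z(FAR)
z(0.71) = 0.5534
z(0.24) = -0.7063
d' = 0.5534 - -0.7063
= 1.26


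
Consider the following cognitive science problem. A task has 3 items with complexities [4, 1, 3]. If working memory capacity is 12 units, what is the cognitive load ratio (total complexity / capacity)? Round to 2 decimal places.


Total complexity = 4 + 1 + 3 = 8
Load = total / capacity = 8 / 12
= 0.67


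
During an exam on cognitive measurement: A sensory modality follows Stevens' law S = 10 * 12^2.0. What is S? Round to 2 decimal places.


S = 10 * 12^2.0
12^2.0 = 144.0
S = 10 * 144.0
= 1440.00


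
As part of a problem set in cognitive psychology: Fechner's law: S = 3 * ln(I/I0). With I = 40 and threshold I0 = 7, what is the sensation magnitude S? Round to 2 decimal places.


S = 3 * ln(40/7)
I/I0 = 5.714286
ln(5.714286) = 1.743
S = 3 * 1.743
= 5.23


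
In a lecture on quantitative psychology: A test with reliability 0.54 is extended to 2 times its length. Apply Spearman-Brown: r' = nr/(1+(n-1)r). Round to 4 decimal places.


r_new = n*r / (1 + (n-1)*r)
Numerator = 2 * 0.54 = 1.08
Denominator = 1 + 1 * 0.54 = 1.54
r_new = 1.08 / 1.54
= 0.7013


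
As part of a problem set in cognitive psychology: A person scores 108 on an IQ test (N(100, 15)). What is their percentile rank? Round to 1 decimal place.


z = (IQ - mean) / SD
z = (108 - 100) / 15 = 0.5333
Percentile = Phi(0.5333) * 100
Phi(0.5333) = 0.703087
= 70.3


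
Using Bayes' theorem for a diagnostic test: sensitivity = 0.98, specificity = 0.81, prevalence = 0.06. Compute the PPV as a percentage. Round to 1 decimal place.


PPV = (sens * prev) / (sens * prev + (1-spec) * (1-prev))
Numerator = 0.98 * 0.06 = 0.0588
P(positive and no disease) = (1 - spec) * (1 - prev) = (1 - 0.81) * (1 - 0.06) = 0.1786
Denominator = 0.0588 + 0.1786 = 0.2374
PPV = 0.0588 / 0.2374 = 0.247683
As percentage = 24.8


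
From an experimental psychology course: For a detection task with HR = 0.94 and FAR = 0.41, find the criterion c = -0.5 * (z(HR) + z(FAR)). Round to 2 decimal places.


c = -0.5 * (z(HR) + z(FAR))
z(0.94) = 1.5548
z(0.41) = -0.2275
c = -0.5 * (1.5548 + -0.2275)
= -0.5 * 1.3273
= -0.66


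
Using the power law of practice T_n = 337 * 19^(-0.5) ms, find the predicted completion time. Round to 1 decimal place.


T_n = 337 * 19^(-0.5)
19^(-0.5) = 0.229416
T_n = 337 * 0.229416
= 77.3 ms


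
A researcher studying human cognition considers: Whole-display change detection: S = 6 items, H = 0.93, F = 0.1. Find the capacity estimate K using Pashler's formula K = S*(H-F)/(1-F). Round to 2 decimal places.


K = S * (H - F) / (1 - F)
H - F = 0.83
1 - F = 0.9
K = 6 * 0.83 / 0.9
= 5.53


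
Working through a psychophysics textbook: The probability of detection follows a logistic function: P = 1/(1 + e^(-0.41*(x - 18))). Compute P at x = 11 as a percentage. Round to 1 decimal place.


P(x) = 1/(1 + e^(-0.41*(11 - 18)))
Exponent = -0.41 * -7 = 2.87
e^(2.87) = 17.637018
P = 1/(1 + 17.637018) = 0.053657
Percentage = 5.4


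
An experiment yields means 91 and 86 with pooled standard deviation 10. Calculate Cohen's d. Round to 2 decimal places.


Cohen's d = (M1 - M2) / S_pooled
= (91 - 86) / 10
= 5 / 10
= 0.50


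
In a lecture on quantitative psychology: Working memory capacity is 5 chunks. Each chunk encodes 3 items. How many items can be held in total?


Total items = chunks * items_per_chunk
= 5 * 3
= 15


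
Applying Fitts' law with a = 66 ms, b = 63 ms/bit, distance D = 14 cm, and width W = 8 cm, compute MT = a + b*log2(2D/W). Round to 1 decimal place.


MT = 66 + 63 * log2(2*14/8)
2D/W = 3.5
log2(3.5) = 1.8074
MT = 66 + 63 * 1.8074
= 179.9 ms


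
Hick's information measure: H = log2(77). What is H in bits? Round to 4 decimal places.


H = log2(n)
H = log2(77)
= 6.2668


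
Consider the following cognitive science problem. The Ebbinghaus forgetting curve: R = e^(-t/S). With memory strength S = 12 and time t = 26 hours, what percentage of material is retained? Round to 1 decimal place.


R = e^(-t/S)
-t/S = -26/12 = -2.166667
R = e^(-2.166667) = 0.114559
Percentage = 0.114559 * 100
= 11.5


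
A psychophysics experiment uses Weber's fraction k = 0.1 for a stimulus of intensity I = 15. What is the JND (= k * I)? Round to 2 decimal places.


JND = k * I
JND = 0.1 * 15
= 1.50


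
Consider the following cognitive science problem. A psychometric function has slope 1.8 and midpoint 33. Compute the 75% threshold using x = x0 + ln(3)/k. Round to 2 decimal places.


At P = 0.75: 0.75 = 1/(1 + e^(-k*(x-x0)))
Solving: e^(-k*(x-x0)) = 1/3
x = x0 + ln(3)/k
ln(3) = 1.0986
x = 33 + 1.0986/1.8
= 33 + 0.6103
= 33.61


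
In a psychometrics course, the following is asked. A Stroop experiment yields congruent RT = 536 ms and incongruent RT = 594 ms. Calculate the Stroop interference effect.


Stroop effect = RT(incongruent) - RT(congruent)
= 594 - 536
= 58 ms


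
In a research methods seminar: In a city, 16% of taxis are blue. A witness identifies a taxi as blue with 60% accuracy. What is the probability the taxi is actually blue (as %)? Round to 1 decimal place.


P(blue | says blue) = P(says blue | blue)*P(blue) / [P(says blue | blue)*P(blue) + P(says blue | not blue)*P(not blue)]
Numerator = 0.6 * 0.16 = 0.096
False identification = 0.4 * 0.84 = 0.336
P = 0.096 / (0.096 + 0.336)
= 0.096 / 0.432
As percentage = 22.2


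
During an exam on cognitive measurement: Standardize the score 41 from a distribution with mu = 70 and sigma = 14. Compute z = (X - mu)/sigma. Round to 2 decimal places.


z = (X - mu) / sigma
= (41 - 70) / 14
= -29 / 14
= -2.07


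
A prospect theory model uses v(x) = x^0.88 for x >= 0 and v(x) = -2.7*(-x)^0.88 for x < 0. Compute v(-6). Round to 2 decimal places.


Since x = -6 < 0, use v(x) = -lambda*(-x)^alpha
(-x) = 6
6^0.88 = 4.8392
v(-6) = -2.7 * 4.8392
= -13.07


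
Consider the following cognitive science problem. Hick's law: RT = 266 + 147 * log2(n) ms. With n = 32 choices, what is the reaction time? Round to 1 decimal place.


RT = 266 + 147 * log2(32)
log2(32) = 5.0
RT = 266 + 147 * 5.0
= 266 + 735.0
= 1001.0 ms


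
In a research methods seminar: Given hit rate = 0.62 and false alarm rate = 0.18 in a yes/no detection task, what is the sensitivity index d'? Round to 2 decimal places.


d' = z(HR) - z(FAR)
z(0.62) = 0.3055
z(0.18) = -0.9154
d' = 0.3055 - -0.9154
= 1.22


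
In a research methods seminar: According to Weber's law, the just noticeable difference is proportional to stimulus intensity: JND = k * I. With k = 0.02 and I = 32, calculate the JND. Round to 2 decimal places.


JND = k * I
JND = 0.02 * 32
= 0.64


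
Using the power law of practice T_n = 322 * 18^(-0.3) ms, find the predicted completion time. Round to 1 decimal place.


T_n = 322 * 18^(-0.3)
18^(-0.3) = 0.420163
T_n = 322 * 0.420163
= 135.3 ms


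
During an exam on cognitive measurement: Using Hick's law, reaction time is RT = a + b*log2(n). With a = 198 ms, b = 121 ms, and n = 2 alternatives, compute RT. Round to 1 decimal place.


RT = 198 + 121 * log2(2)
log2(2) = 1.0
RT = 198 + 121 * 1.0
= 198 + 121.0
= 319.0 ms


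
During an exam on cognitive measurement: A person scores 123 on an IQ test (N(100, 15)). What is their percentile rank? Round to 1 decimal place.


z = (IQ - mean) / SD
z = (123 - 100) / 15 = 1.5333
Percentile = Phi(1.5333) * 100
Phi(1.5333) = 0.937399
= 93.7


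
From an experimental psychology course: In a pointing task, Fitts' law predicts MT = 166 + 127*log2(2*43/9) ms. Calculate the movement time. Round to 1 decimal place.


MT = 166 + 127 * log2(2*43/9)
2D/W = 9.555556
log2(9.555556) = 3.2563
MT = 166 + 127 * 3.2563
= 579.6 ms


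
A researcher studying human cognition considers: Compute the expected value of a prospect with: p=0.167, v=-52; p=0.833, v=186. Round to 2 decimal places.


EU = sum(p_i * v_i)
0.167 * -52 = -8.684
0.833 * 186 = 154.938
EU = -8.684 + 154.938
= 146.25


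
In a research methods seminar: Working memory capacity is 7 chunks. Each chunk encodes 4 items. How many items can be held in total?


Total items = chunks * items_per_chunk
= 7 * 4
= 28


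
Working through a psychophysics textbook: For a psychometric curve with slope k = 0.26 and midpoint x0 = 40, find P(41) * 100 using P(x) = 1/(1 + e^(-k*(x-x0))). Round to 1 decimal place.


P(x) = 1/(1 + e^(-0.26*(41 - 40)))
Exponent = -0.26 * 1 = -0.26
e^(-0.26) = 0.771052
P = 1/(1 + 0.771052) = 0.564636
Percentage = 56.5


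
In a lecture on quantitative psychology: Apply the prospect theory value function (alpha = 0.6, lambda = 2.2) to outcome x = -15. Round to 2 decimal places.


Since x = -15 < 0, use v(x) = -lambda*(-x)^alpha
(-x) = 15
15^0.6 = 5.0776
v(-15) = -2.2 * 5.0776
= -11.17


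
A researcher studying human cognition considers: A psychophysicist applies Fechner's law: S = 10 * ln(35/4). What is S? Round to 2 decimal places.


S = 10 * ln(35/4)
I/I0 = 8.75
ln(8.75) = 2.1691
S = 10 * 2.1691
= 21.69
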